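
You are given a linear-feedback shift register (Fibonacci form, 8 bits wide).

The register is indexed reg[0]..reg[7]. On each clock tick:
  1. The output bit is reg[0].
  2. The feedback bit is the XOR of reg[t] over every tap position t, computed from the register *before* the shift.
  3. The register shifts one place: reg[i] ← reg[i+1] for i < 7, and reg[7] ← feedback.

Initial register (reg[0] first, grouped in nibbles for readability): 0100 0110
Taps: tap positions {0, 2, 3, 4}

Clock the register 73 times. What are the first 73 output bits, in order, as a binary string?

0100011000001110101010111110010100001001111111100001011110001101000000010

k : reg_k → out_k, fb_k
0: 01000110 → 0, fb=0
1: 10001100 → 1, fb=0
2: 00011000 → 0, fb=0
3: 00110000 → 0, fb=0
4: 01100000 → 0, fb=1
5: 11000001 → 1, fb=1
6: 10000011 → 1, fb=1
7: 00000111 → 0, fb=0
8: 00001110 → 0, fb=1
9: 00011101 → 0, fb=0
10: 00111010 → 0, fb=1
11: 01110101 → 0, fb=0
12: 11101010 → 1, fb=1
13: 11010101 → 1, fb=0
14: 10101010 → 1, fb=1
15: 01010101 → 0, fb=1
16: 10101011 → 1, fb=1
17: 01010111 → 0, fb=1
18: 10101111 → 1, fb=1
19: 01011111 → 0, fb=0
20: 10111110 → 1, fb=0
21: 01111100 → 0, fb=1
22: 11111001 → 1, fb=0
23: 11110010 → 1, fb=1
24: 11100101 → 1, fb=0
25: 11001010 → 1, fb=0
26: 10010100 → 1, fb=0
27: 00101000 → 0, fb=0
28: 01010000 → 0, fb=1
29: 10100001 → 1, fb=0
30: 01000010 → 0, fb=0
31: 10000100 → 1, fb=1
32: 00001001 → 0, fb=1
33: 00010011 → 0, fb=1
34: 00100111 → 0, fb=1
35: 01001111 → 0, fb=1
36: 10011111 → 1, fb=1
37: 00111111 → 0, fb=1
38: 01111111 → 0, fb=1
39: 11111111 → 1, fb=0
40: 11111110 → 1, fb=0
41: 11111100 → 1, fb=0
42: 11111000 → 1, fb=0
43: 11110000 → 1, fb=1
44: 11100001 → 1, fb=0
45: 11000010 → 1, fb=1
46: 10000101 → 1, fb=1
47: 00001011 → 0, fb=1
48: 00010111 → 0, fb=1
49: 00101111 → 0, fb=0
50: 01011110 → 0, fb=0
51: 10111100 → 1, fb=0
52: 01111000 → 0, fb=1
53: 11110001 → 1, fb=1
54: 11100011 → 1, fb=0
55: 11000110 → 1, fb=1
56: 10001101 → 1, fb=0
57: 00011010 → 0, fb=0
58: 00110100 → 0, fb=0
59: 01101000 → 0, fb=0
60: 11010000 → 1, fb=0
61: 10100000 → 1, fb=0
62: 01000000 → 0, fb=0
63: 10000000 → 1, fb=1
64: 00000001 → 0, fb=0
65: 00000010 → 0, fb=0
66: 00000100 → 0, fb=0
67: 00001000 → 0, fb=1
68: 00010001 → 0, fb=1
69: 00100011 → 0, fb=1
70: 01000111 → 0, fb=0
71: 10001110 → 1, fb=0
72: 00011100 → 0, fb=0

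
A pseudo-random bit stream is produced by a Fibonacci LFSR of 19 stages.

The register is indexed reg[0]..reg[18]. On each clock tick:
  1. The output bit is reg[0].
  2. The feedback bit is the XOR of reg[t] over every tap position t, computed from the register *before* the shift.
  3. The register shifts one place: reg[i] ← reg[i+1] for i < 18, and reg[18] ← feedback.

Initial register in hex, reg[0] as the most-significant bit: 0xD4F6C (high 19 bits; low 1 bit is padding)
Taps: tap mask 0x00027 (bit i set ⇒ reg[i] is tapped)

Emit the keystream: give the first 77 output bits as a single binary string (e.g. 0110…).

11010100111101101101011000000011010111000100110001100011100011010010101101100

tick  register→output (feedback)
  0  1101010011110110110→1 (1)
  1  1010100111101101101→1 (0)
  2  0101001111011011010→0 (1)
  3  1010011110110110101→1 (1)
  4  0100111101101101011→0 (0)
  5  1001111011011010110→1 (0)
  6  0011110110110101100→0 (0)
  7  0111101101101011000→0 (0)
  8  1111011011010110000→1 (0)
  9  1110110110101100000→1 (0)
 10  1101101101011000000→1 (0)
 11  1011011010110000000→1 (1)
 12  0110110101100000001→0 (1)
 13  1101101011000000011→1 (0)
 14  1011010110000000110→1 (1)
 15  0110101100000001101→0 (0)
 16  1101011000000011010→1 (1)
 17  1010110000000110101→1 (1)
 18  0101100000001101011→0 (1)
 19  1011000000011010111→1 (0)
 20  0110000000110101110→0 (0)
 21  1100000001101011100→1 (0)
 22  1000000011010111000→1 (1)
 23  0000000110101110001→0 (0)
 24  0000001101011100010→0 (0)
 25  0000011010111000100→0 (1)
 26  0000110101110001001→0 (1)
 27  0001101011100010011→0 (0)
 28  0011010111000100110→0 (0)
 29  0110101110001001100→0 (0)
 30  1101011100010011000→1 (1)
 31  1010111000100110001→1 (1)
 32  0101110001001100011→0 (0)
 33  1011100010011000110→1 (0)
 34  0111000100110001100→0 (0)
 35  1110001001100011000→1 (1)
 36  1100010011000110001→1 (1)
 37  1000100110001100011→1 (1)
 38  0001001100011000111→0 (0)
 39  0010011000110001110→0 (0)
 40  0100110001100011100→0 (0)
 41  1001100011000111000→1 (1)
 42  0011000110001110001→0 (1)
 43  0110001100011100011→0 (0)
 44  1100011000111000110→1 (1)
 45  1000110001110001101→1 (0)
 46  0001100011100011010→0 (0)
 47  0011000111000110100→0 (1)
 48  0110001110001101001→0 (0)
 49  1100011100011010010→1 (1)
 50  1000111000110100101→1 (0)
 51  0001110001101001010→0 (1)
 52  0011100011010010101→0 (1)
 53  0111000110100101011→0 (0)
 54  1110001101001010110→1 (1)
 55  1100011010010101101→1 (1)
 56  1000110100101011011→1 (0)
 57  0001101001010110110→0 (0)
 58  0011010010101101100→0 (0)
 59  0110100101011011000→0 (0)
 60  1101001010110110000→1 (0)
 61  1010010101101100000→1 (1)
 62  0100101011011000001→0 (1)
 63  1001010110110000011→1 (0)
 64  0010101101100000110→0 (1)
 65  0101011011000001101→0 (0)
 66  1010110110000011010→1 (1)
 67  0101101100000110101→0 (1)
 68  1011011000001101011→1 (1)
 69  0110110000011010111→0 (1)
 70  1101100000110101111→1 (0)
 71  1011000001101011110→1 (0)
 72  0110000011010111100→0 (0)
 73  1100000110101111000→1 (0)
 74  1000001101011110000→1 (1)
 75  0000011010111100001→0 (1)
 76  0000110101111000011→0 (1)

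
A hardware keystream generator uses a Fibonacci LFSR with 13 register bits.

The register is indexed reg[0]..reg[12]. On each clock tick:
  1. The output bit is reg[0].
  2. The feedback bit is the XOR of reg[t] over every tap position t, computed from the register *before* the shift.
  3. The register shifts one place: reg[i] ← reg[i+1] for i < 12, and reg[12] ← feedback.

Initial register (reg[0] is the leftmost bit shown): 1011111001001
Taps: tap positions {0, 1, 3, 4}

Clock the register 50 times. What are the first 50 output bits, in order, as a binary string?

tick  register→output (feedback)
  0  1011111001001→1 (1)
  1  0111110010011→0 (1)
  2  1111100100111→1 (0)
  3  1111001001110→1 (1)
  4  1110010011101→1 (0)
  5  1100100111010→1 (1)
  6  1001001110101→1 (0)
  7  0010011101010→0 (0)
  8  0100111010100→0 (0)
  9  1001110101000→1 (1)
 10  0011101010001→0 (0)
 11  0111010100010→0 (0)
 12  1110101000100→1 (1)
 13  1101010001001→1 (1)
 14  1010100010011→1 (0)
 15  0101000100110→0 (0)
 16  1010001001100→1 (1)
 17  0100010011001→0 (1)
 18  1000100110011→1 (0)
 19  0001001100110→0 (1)
 20  0010011001101→0 (0)
 21  0100110011010→0 (0)
 22  1001100110100→1 (1)
 23  0011001101001→0 (1)
 24  0110011010011→0 (1)
 25  1100110100111→1 (1)
 26  1001101001111→1 (1)
 27  0011010011111→0 (1)
 28  0110100111111→0 (0)
 29  1101001111110→1 (1)
 30  1010011111101→1 (1)
 31  0100111111011→0 (0)
 32  1001111110110→1 (1)
 33  0011111101101→0 (0)
 34  0111111011010→0 (1)
 35  1111110110101→1 (0)
 36  1111101101010→1 (0)
 37  1111011010100→1 (1)
 38  1110110101001→1 (1)
 39  1101101010011→1 (0)
 40  1011010100110→1 (0)
 41  0110101001100→0 (0)
 42  1101010011000→1 (1)
 43  1010100110001→1 (0)
 44  0101001100010→0 (0)
 45  1010011000100→1 (1)
 46  0100110001001→0 (0)
 47  1001100010010→1 (1)
 48  0011000100101→0 (1)
 49  0110001001011→0 (1)

10111110010011101010001001100110100111111011010100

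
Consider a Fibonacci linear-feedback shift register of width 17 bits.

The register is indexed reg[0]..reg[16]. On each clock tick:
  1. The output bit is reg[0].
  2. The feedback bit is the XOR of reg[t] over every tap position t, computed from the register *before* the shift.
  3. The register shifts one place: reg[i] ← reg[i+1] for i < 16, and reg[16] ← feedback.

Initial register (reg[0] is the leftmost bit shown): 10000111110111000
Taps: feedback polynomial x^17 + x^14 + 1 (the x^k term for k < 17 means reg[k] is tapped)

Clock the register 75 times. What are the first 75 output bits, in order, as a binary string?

step | reg (before) | out | fb
   0 | 10000111110111000 | 1 | 1
   1 | 00001111101110001 | 0 | 0
   2 | 00011111011100010 | 0 | 0
   3 | 00111110111000100 | 0 | 1
   4 | 01111101110001001 | 0 | 0
   5 | 11111011100010010 | 1 | 1
   6 | 11110111000100101 | 1 | 0
   7 | 11101110001001010 | 1 | 1
   8 | 11011100010010101 | 1 | 0
   9 | 10111000100101010 | 1 | 1
  10 | 01110001001010101 | 0 | 1
  11 | 11100010010101011 | 1 | 1
  12 | 11000100101010111 | 1 | 0
  13 | 10001001010101110 | 1 | 0
  14 | 00010010101011100 | 0 | 1
  15 | 00100101010111001 | 0 | 0
  16 | 01001010101110010 | 0 | 0
  17 | 10010101011100100 | 1 | 0
  18 | 00101010111001000 | 0 | 0
  19 | 01010101110010000 | 0 | 0
  20 | 10101011100100000 | 1 | 1
  21 | 01010111001000001 | 0 | 0
  22 | 10101110010000010 | 1 | 1
  23 | 01011100100000101 | 0 | 1
  24 | 10111001000001011 | 1 | 1
  25 | 01110010000010111 | 0 | 1
  26 | 11100100000101111 | 1 | 0
  27 | 11001000001011110 | 1 | 0
  28 | 10010000010111100 | 1 | 0
  29 | 00100000101111000 | 0 | 0
  30 | 01000001011110000 | 0 | 0
  31 | 10000010111100000 | 1 | 1
  32 | 00000101111000001 | 0 | 0
  33 | 00001011110000010 | 0 | 0
  34 | 00010111100000100 | 0 | 1
  35 | 00101111000001001 | 0 | 0
  36 | 01011110000010010 | 0 | 0
  37 | 10111100000100100 | 1 | 0
  38 | 01111000001001000 | 0 | 0
  39 | 11110000010010000 | 1 | 1
  40 | 11100000100100001 | 1 | 1
  41 | 11000001001000011 | 1 | 1
  42 | 10000010010000111 | 1 | 0
  43 | 00000100100001110 | 0 | 1
  44 | 00001001000011101 | 0 | 1
  45 | 00010010000111011 | 0 | 0
  46 | 00100100001110110 | 0 | 1
  47 | 01001000011101101 | 0 | 1
  48 | 10010000111011011 | 1 | 1
  49 | 00100001110110111 | 0 | 1
  50 | 01000011101101111 | 0 | 1
  51 | 10000111011011111 | 1 | 0
  52 | 00001110110111110 | 0 | 1
  53 | 00011101101111101 | 0 | 1
  54 | 00111011011111011 | 0 | 0
  55 | 01110110111110110 | 0 | 1
  56 | 11101101111101101 | 1 | 0
  57 | 11011011111011010 | 1 | 1
  58 | 10110111110110101 | 1 | 0
  59 | 01101111101101010 | 0 | 0
  60 | 11011111011010100 | 1 | 0
  61 | 10111110110101000 | 1 | 1
  62 | 01111101101010001 | 0 | 0
  63 | 11111011010100010 | 1 | 1
  64 | 11110110101000101 | 1 | 0
  65 | 11101101010001010 | 1 | 1
  66 | 11011010100010101 | 1 | 0
  67 | 10110101000101010 | 1 | 1
  68 | 01101010001010101 | 0 | 1
  69 | 11010100010101011 | 1 | 1
  70 | 10101000101010111 | 1 | 0
  71 | 01010001010101110 | 0 | 1
  72 | 10100010101011101 | 1 | 0
  73 | 01000101010111010 | 0 | 0
  74 | 10001010101110100 | 1 | 0

100001111101110001001010101110010000010111100000100100001110110111110110101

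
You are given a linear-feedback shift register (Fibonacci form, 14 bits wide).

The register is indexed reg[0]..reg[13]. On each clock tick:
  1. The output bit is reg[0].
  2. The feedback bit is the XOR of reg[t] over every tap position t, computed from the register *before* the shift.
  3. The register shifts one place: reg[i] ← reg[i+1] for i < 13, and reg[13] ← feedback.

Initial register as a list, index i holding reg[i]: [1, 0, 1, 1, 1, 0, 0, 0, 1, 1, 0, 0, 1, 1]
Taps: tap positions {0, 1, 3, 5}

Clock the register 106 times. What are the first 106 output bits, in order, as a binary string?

tick  register→output (feedback)
  0  10111000110011→1 (0)
  1  01110001100110→0 (0)
  2  11100011001100→1 (0)
  3  11000110011000→1 (1)
  4  10001100110001→1 (0)
  5  00011001100010→0 (1)
  6  00110011000101→0 (1)
  7  01100110001011→0 (0)
  8  11001100010110→1 (1)
  9  10011000101101→1 (0)
 10  00110001011010→0 (1)
 11  01100010110101→0 (1)
 12  11000101101011→1 (1)
 13  10001011010111→1 (1)
 14  00010110101111→0 (0)
 15  00101101011110→0 (1)
 16  01011010111101→0 (0)
 17  10110101111010→1 (1)
 18  01101011110101→0 (1)
 19  11010111101011→1 (0)
 20  10101111010110→1 (0)
 21  01011110101100→0 (1)
 22  10111101011001→1 (1)
 23  01111010110011→0 (0)
 24  11110101100110→1 (0)
 25  11101011001100→1 (0)
 26  11010110011000→1 (0)
 27  10101100110000→1 (0)
 28  01011001100000→0 (0)
 29  10110011000000→1 (0)
 30  01100110000000→0 (0)
 31  11001100000000→1 (1)
 32  10011000000001→1 (0)
 33  00110000000010→0 (1)
 34  01100000000101→0 (1)
 35  11000000001011→1 (0)
 36  10000000010110→1 (1)
 37  00000000101101→0 (0)
 38  00000001011010→0 (0)
 39  00000010110100→0 (0)
 40  00000101101000→0 (1)
 41  00001011010001→0 (0)
 42  00010110100010→0 (0)
 43  00101101000100→0 (1)
 44  01011010001001→0 (0)
 45  10110100010010→1 (1)
 46  01101000100101→0 (1)
 47  11010001001011→1 (1)
 48  10100010010111→1 (1)
 49  01000100101111→0 (0)
 50  10001001011110→1 (1)
 51  00010010111101→0 (1)
 52  00100101111011→0 (1)
 53  01001011110111→0 (1)
 54  10010111101111→1 (1)
 55  00101111011111→0 (1)
 56  01011110111111→0 (1)
 57  10111101111111→1 (1)
 58  01111011111111→0 (0)
 59  11110111111110→1 (0)
 60  11101111111100→1 (1)
 61  11011111111001→1 (0)
 62  10111111110010→1 (1)
 63  01111111100101→0 (1)
 64  11111111001011→1 (0)
 65  11111110010110→1 (0)
 66  11111100101100→1 (0)
 67  11111001011000→1 (1)
 68  11110010110001→1 (1)
 69  11100101100011→1 (1)
 70  11001011000111→1 (0)
 71  10010110001110→1 (1)
 72  00101100011101→0 (1)
 73  01011000111011→0 (0)
 74  10110001110110→1 (0)
 75  01100011101100→0 (1)
 76  11000111011001→1 (1)
 77  10001110110011→1 (0)
 78  00011101100110→0 (0)
 79  00111011001100→0 (1)
 80  01110110011001→0 (1)
 81  11101100110011→1 (1)
 82  11011001100111→1 (1)
 83  10110011001111→1 (0)
 84  01100110011110→0 (0)
 85  11001100111100→1 (1)
 86  10011001111001→1 (0)
 87  00110011110010→0 (1)
 88  01100111100101→0 (0)
 89  11001111001010→1 (1)
 90  10011110010101→1 (1)
 91  00111100101011→0 (0)
 92  01111001010110→0 (0)
 93  11110010101100→1 (1)
 94  11100101011001→1 (1)
 95  11001010110011→1 (0)
 96  10010101100110→1 (1)
 97  00101011001101→0 (0)
 98  01010110011010→0 (1)
 99  10101100110101→1 (0)
100  01011001101010→0 (0)
101  10110011010100→1 (0)
102  01100110101000→0 (0)
103  11001101010000→1 (1)
104  10011010100001→1 (0)
105  00110101000010→0 (0)

1011100011001100010110101111010110011000000001011010001001011110111111110010110001110110011001111001010110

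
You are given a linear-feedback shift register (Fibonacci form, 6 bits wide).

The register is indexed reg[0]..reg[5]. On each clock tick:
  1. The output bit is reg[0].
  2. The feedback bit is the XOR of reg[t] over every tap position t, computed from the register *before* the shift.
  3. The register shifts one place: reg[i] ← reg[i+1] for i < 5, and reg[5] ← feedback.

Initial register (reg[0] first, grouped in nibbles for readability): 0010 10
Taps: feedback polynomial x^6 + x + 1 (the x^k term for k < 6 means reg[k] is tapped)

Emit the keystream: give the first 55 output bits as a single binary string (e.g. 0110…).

k : reg_k → out_k, fb_k
0: 001010 → 0, fb=0
1: 010100 → 0, fb=1
2: 101001 → 1, fb=1
3: 010011 → 0, fb=1
4: 100111 → 1, fb=1
5: 001111 → 0, fb=0
6: 011110 → 0, fb=1
7: 111101 → 1, fb=0
8: 111010 → 1, fb=0
9: 110100 → 1, fb=0
10: 101000 → 1, fb=1
11: 010001 → 0, fb=1
12: 100011 → 1, fb=1
13: 000111 → 0, fb=0
14: 001110 → 0, fb=0
15: 011100 → 0, fb=1
16: 111001 → 1, fb=0
17: 110010 → 1, fb=0
18: 100100 → 1, fb=1
19: 001001 → 0, fb=0
20: 010010 → 0, fb=1
21: 100101 → 1, fb=1
22: 001011 → 0, fb=0
23: 010110 → 0, fb=1
24: 101101 → 1, fb=1
25: 011011 → 0, fb=1
26: 110111 → 1, fb=0
27: 101110 → 1, fb=1
28: 011101 → 0, fb=1
29: 111011 → 1, fb=0
30: 110110 → 1, fb=0
31: 101100 → 1, fb=1
32: 011001 → 0, fb=1
33: 110011 → 1, fb=0
34: 100110 → 1, fb=1
35: 001101 → 0, fb=0
36: 011010 → 0, fb=1
37: 110101 → 1, fb=0
38: 101010 → 1, fb=1
39: 010101 → 0, fb=1
40: 101011 → 1, fb=1
41: 010111 → 0, fb=1
42: 101111 → 1, fb=1
43: 011111 → 0, fb=1
44: 111111 → 1, fb=0
45: 111110 → 1, fb=0
46: 111100 → 1, fb=0
47: 111000 → 1, fb=0
48: 110000 → 1, fb=0
49: 100000 → 1, fb=1
50: 000001 → 0, fb=0
51: 000010 → 0, fb=0
52: 000100 → 0, fb=0
53: 001000 → 0, fb=0
54: 010000 → 0, fb=1

0010100111101000111001001011011101100110101011111100000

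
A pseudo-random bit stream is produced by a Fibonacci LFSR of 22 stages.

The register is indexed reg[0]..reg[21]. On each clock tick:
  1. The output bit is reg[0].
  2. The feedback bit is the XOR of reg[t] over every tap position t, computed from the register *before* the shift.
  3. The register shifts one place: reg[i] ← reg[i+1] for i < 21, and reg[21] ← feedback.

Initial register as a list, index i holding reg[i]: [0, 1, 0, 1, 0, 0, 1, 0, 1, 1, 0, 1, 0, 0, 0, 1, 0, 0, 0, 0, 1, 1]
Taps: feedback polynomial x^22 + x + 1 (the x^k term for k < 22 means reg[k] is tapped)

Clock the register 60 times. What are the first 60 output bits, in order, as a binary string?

k : reg_k → out_k, fb_k
0: 0101001011010001000011 → 0, fb=1
1: 1010010110100010000111 → 1, fb=1
2: 0100101101000100001111 → 0, fb=1
3: 1001011010001000011111 → 1, fb=1
4: 0010110100010000111111 → 0, fb=0
5: 0101101000100001111110 → 0, fb=1
6: 1011010001000011111101 → 1, fb=1
7: 0110100010000111111011 → 0, fb=1
8: 1101000100001111110111 → 1, fb=0
9: 1010001000011111101110 → 1, fb=1
10: 0100010000111111011101 → 0, fb=1
11: 1000100001111110111011 → 1, fb=1
12: 0001000011111101110111 → 0, fb=0
13: 0010000111111011101110 → 0, fb=0
14: 0100001111110111011100 → 0, fb=1
15: 1000011111101110111001 → 1, fb=1
16: 0000111111011101110011 → 0, fb=0
17: 0001111110111011100110 → 0, fb=0
18: 0011111101110111001100 → 0, fb=0
19: 0111111011101110011000 → 0, fb=1
20: 1111110111011100110001 → 1, fb=0
21: 1111101110111001100010 → 1, fb=0
22: 1111011101110011000100 → 1, fb=0
23: 1110111011100110001000 → 1, fb=0
24: 1101110111001100010000 → 1, fb=0
25: 1011101110011000100000 → 1, fb=1
26: 0111011100110001000001 → 0, fb=1
27: 1110111001100010000011 → 1, fb=0
28: 1101110011000100000110 → 1, fb=0
29: 1011100110001000001100 → 1, fb=1
30: 0111001100010000011001 → 0, fb=1
31: 1110011000100000110011 → 1, fb=0
32: 1100110001000001100110 → 1, fb=0
33: 1001100010000011001100 → 1, fb=1
34: 0011000100000110011001 → 0, fb=0
35: 0110001000001100110010 → 0, fb=1
36: 1100010000011001100101 → 1, fb=0
37: 1000100000110011001010 → 1, fb=1
38: 0001000001100110010101 → 0, fb=0
39: 0010000011001100101010 → 0, fb=0
40: 0100000110011001010100 → 0, fb=1
41: 1000001100110010101001 → 1, fb=1
42: 0000011001100101010011 → 0, fb=0
43: 0000110011001010100110 → 0, fb=0
44: 0001100110010101001100 → 0, fb=0
45: 0011001100101010011000 → 0, fb=0
46: 0110011001010100110000 → 0, fb=1
47: 1100110010101001100001 → 1, fb=0
48: 1001100101010011000010 → 1, fb=1
49: 0011001010100110000101 → 0, fb=0
50: 0110010101001100001010 → 0, fb=1
51: 1100101010011000010101 → 1, fb=0
52: 1001010100110000101010 → 1, fb=1
53: 0010101001100001010101 → 0, fb=0
54: 0101010011000010101010 → 0, fb=1
55: 1010100110000101010101 → 1, fb=1
56: 0101001100001010101011 → 0, fb=1
57: 1010011000010101010111 → 1, fb=1
58: 0100110000101010101111 → 0, fb=1
59: 1001100001010101011111 → 1, fb=1

010100101101000100001111110111011100110001000001100110010101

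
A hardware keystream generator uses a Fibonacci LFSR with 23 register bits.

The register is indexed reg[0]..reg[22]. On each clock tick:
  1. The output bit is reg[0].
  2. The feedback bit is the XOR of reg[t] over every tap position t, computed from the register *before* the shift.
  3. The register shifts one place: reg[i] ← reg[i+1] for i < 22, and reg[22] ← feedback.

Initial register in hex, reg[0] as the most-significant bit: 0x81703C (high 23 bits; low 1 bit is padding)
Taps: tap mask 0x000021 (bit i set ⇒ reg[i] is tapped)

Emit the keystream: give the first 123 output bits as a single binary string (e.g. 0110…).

100000010111000000111101010111101110111100101101000001100001010100011011100010010110110011010101010010011110110011111000111

tick  register→output (feedback)
  0  10000001011100000011110→1 (1)
  1  00000010111000000111101→0 (0)
  2  00000101110000001111010→0 (1)
  3  00001011100000011110101→0 (0)
  4  00010111000000111101010→0 (1)
  5  00101110000001111010101→0 (1)
  6  01011100000011110101011→0 (1)
  7  10111000000111101010111→1 (1)
  8  01110000001111010101111→0 (0)
  9  11100000011110101011110→1 (1)
 10  11000000111101010111101→1 (1)
 11  10000001111010101111011→1 (1)
 12  00000011110101011110111→0 (0)
 13  00000111101010111101110→0 (1)
 14  00001111010101111011101→0 (1)
 15  00011110101011110111011→0 (1)
 16  00111101010111101110111→0 (1)
 17  01111010101111011101111→0 (0)
 18  11110101011110111011110→1 (0)
 19  11101010111101110111100→1 (1)
 20  11010101111011101111001→1 (0)
 21  10101011110111011110010→1 (1)
 22  01010111101110111100101→0 (1)
 23  10101111011101111001011→1 (0)
 24  01011110111011110010110→0 (1)
 25  10111101110111100101101→1 (0)
 26  01111011101111001011010→0 (0)
 27  11110111011110010110100→1 (0)
 28  11101110111100101101000→1 (0)
 29  11011101111001011010000→1 (0)
 30  10111011110010110100000→1 (1)
 31  01110111100101101000001→0 (1)
 32  11101111001011010000011→1 (0)
 33  11011110010110100000110→1 (0)
 34  10111100101101000001100→1 (0)
 35  01111001011010000011000→0 (0)
 36  11110010110100000110000→1 (1)
 37  11100101101000001100001→1 (0)
 38  11001011010000011000010→1 (1)
 39  10010110100000110000101→1 (0)
 40  00101101000001100001010→0 (1)
 41  01011010000011000010101→0 (0)
 42  10110100000110000101010→1 (0)
 43  01101000001100001010100→0 (0)
 44  11010000011000010101000→1 (1)
 45  10100000110000101010001→1 (1)
 46  01000001100001010100011→0 (0)
 47  10000011000010101000110→1 (1)
 48  00000110000101010001101→0 (1)
 49  00001100001010100011011→0 (1)
 50  00011000010101000110111→0 (0)
 51  00110000101010001101110→0 (0)
 52  01100001010100011011100→0 (0)
 53  11000010101000110111000→1 (1)
 54  10000101010001101110001→1 (0)
 55  00001010100011011100010→0 (0)
 56  00010101000110111000100→0 (1)
 57  00101010001101110001001→0 (0)
 58  01010100011011100010010→0 (1)
 59  10101000110111000100101→1 (1)
 60  01010001101110001001011→0 (0)
 61  10100011011100010010110→1 (1)
 62  01000110111000100101101→0 (1)
 63  10001101110001001011011→1 (0)
 64  00011011100010010110110→0 (0)
 65  00110111000100101101100→0 (1)
 66  01101110001001011011001→0 (1)
 67  11011100010010110110011→1 (0)
 68  10111000100101101100110→1 (1)
 69  01110001001011011001101→0 (0)
 70  11100010010110110011010→1 (1)
 71  11000100101101100110101→1 (0)
 72  10001001011011001101010→1 (1)
 73  00010010110110011010101→0 (0)
 74  00100101101100110101010→0 (1)
 75  01001011011001101010101→0 (0)
 76  10010110110011010101010→1 (0)
 77  00101101100110101010100→0 (1)
 78  01011011001101010101001→0 (0)
 79  10110110011010101010010→1 (0)
 80  01101100110101010100100→0 (1)
 81  11011001101010101001001→1 (1)
 82  10110011010101010010011→1 (1)
 83  01100110101010100100111→0 (1)
 84  11001101010101001001111→1 (0)
 85  10011010101010010011110→1 (1)
 86  00110101010100100111101→0 (1)
 87  01101010101001001111011→0 (0)
 88  11010101010010011110110→1 (0)
 89  10101010100100111101100→1 (1)
 90  01010101001001111011001→0 (1)
 91  10101010010011110110011→1 (1)
 92  01010100100111101100111→0 (1)
 93  10101001001111011001111→1 (1)
 94  01010010011110110011111→0 (0)
 95  10100100111101100111110→1 (0)
 96  01001001111011001111100→0 (0)
 97  10010011110110011111000→1 (1)
 98  00100111101100111110001→0 (1)
 99  01001111011001111100011→0 (1)
100  10011110110011111000111→1 (0)
101  00111101100111110001110→0 (1)
102  01111011001111100011101→0 (0)
103  11110110011111000111010→1 (0)
104  11101100111110001110100→1 (0)
105  11011001111100011101000→1 (1)
106  10110011111000111010001→1 (1)
107  01100111110001110100011→0 (1)
108  11001111100011101000111→1 (0)
109  10011111000111010001110→1 (0)
110  00111110001110100011100→0 (1)
111  01111100011101000111001→0 (1)
112  11111000111010001110011→1 (1)
113  11110001110100011100111→1 (1)
114  11100011101000111001111→1 (1)
115  11000111010001110011111→1 (0)
116  10001110100011100111110→1 (0)
117  00011101000111001111100→0 (1)
118  00111010001110011111001→0 (0)
119  01110100011100111110010→0 (1)
120  11101000111001111100101→1 (1)
121  11010001110011111001011→1 (1)
122  10100011100111110010111→1 (1)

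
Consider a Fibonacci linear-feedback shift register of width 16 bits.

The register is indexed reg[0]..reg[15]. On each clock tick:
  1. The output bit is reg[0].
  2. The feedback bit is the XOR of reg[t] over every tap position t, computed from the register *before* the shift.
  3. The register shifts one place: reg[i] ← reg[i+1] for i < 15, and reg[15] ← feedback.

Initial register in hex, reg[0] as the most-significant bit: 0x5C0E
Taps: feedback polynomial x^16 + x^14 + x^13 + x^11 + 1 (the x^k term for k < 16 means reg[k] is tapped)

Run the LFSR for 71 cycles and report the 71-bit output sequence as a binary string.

k : reg_k → out_k, fb_k
0: 0101110000001110 → 0, fb=0
1: 1011100000011100 → 1, fb=1
2: 0111000000111001 → 0, fb=1
3: 1110000001110011 → 1, fb=1
4: 1100000011100111 → 1, fb=1
5: 1000000111001111 → 1, fb=1
6: 0000001110011111 → 0, fb=1
7: 0000011100111111 → 0, fb=1
8: 0000111001111111 → 0, fb=1
9: 0001110011111111 → 0, fb=1
10: 0011100111111111 → 0, fb=1
11: 0111001111111111 → 0, fb=1
12: 1110011111111111 → 1, fb=0
13: 1100111111111110 → 1, fb=0
14: 1001111111111100 → 1, fb=1
15: 0011111111111001 → 0, fb=1
16: 0111111111110011 → 0, fb=0
17: 1111111111100110 → 1, fb=1
18: 1111111111001101 → 1, fb=0
19: 1111111110011010 → 1, fb=1
20: 1111111100110101 → 1, fb=1
21: 1111111001101011 → 1, fb=0
22: 1111110011010110 → 1, fb=0
23: 1111100110101100 → 1, fb=0
24: 1111001101011000 → 1, fb=0
25: 1110011010110000 → 1, fb=0
26: 1100110101100000 → 1, fb=1
27: 1001101011000001 → 1, fb=1
28: 0011010110000011 → 0, fb=1
29: 0110101100000111 → 0, fb=0
30: 1101011000001110 → 1, fb=1
31: 1010110000011101 → 1, fb=1
32: 0101100000111011 → 0, fb=0
33: 1011000001110110 → 1, fb=0
34: 0110000011101100 → 0, fb=1
35: 1100000111011001 → 1, fb=0
36: 1000001110110010 → 1, fb=1
37: 0000011101100101 → 0, fb=1
38: 0000111011001011 → 0, fb=1
39: 0001110110010111 → 0, fb=1
40: 0011101100101111 → 0, fb=0
41: 0111011001011110 → 0, fb=1
42: 1110110010111101 → 1, fb=1
43: 1101100101111011 → 1, fb=1
44: 1011001011110111 → 1, fb=0
45: 0110010111101110 → 0, fb=0
46: 1100101111011100 → 1, fb=1
47: 1001011110111001 → 1, fb=0
48: 0010111101110010 → 0, fb=0
49: 0101111011100100 → 0, fb=1
50: 1011110111001001 → 1, fb=1
51: 0111101110010011 → 0, fb=0
52: 1111011100100110 → 1, fb=1
53: 1110111001001101 → 1, fb=0
54: 1101110010011010 → 1, fb=1
55: 1011100100110101 → 1, fb=1
56: 0111001001101011 → 0, fb=1
57: 1110010011010111 → 1, fb=0
58: 1100100110101110 → 1, fb=1
59: 1001001101011101 → 1, fb=1
60: 0010011010111011 → 0, fb=0
61: 0100110101110110 → 0, fb=1
62: 1001101011101101 → 1, fb=0
63: 0011010111011010 → 0, fb=0
64: 0110101110110100 → 0, fb=0
65: 1101011101101000 → 1, fb=1
66: 1010111011010001 → 1, fb=0
67: 0101110110100010 → 0, fb=1
68: 1011101101000101 → 1, fb=0
69: 0111011010001010 → 0, fb=1
70: 1110110100010101 → 1, fb=1

01011100000011100111111111110011010110000011101100101111011100100110101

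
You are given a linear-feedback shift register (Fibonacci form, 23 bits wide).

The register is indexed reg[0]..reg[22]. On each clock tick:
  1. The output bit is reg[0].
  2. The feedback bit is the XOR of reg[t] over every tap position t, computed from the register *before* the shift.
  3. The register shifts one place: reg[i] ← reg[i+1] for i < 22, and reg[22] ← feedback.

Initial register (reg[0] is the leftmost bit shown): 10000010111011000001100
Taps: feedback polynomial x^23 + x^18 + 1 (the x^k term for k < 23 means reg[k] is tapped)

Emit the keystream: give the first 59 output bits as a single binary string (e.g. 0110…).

step | reg (before) | out | fb
   0 | 10000010111011000001100 | 1 | 1
   1 | 00000101110110000011001 | 0 | 1
   2 | 00001011101100000110011 | 0 | 1
   3 | 00010111011000001100111 | 0 | 0
   4 | 00101110110000011001110 | 0 | 0
   5 | 01011101100000110011100 | 0 | 1
   6 | 10111011000001100111001 | 1 | 0
   7 | 01110110000011001110010 | 0 | 1
   8 | 11101100000110011100101 | 1 | 1
   9 | 11011000001100111001011 | 1 | 1
  10 | 10110000011001110010111 | 1 | 0
  11 | 01100000110011100101110 | 0 | 0
  12 | 11000001100111001011100 | 1 | 0
  13 | 10000011001110010111000 | 1 | 0
  14 | 00000110011100101110000 | 0 | 1
  15 | 00001100111001011100001 | 0 | 0
  16 | 00011001110010111000010 | 0 | 0
  17 | 00110011100101110000100 | 0 | 0
  18 | 01100111001011100001000 | 0 | 0
  19 | 11001110010111000010000 | 1 | 0
  20 | 10011100101110000100000 | 1 | 1
  21 | 00111001011100001000001 | 0 | 0
  22 | 01110010111000010000010 | 0 | 0
  23 | 11100101110000100000100 | 1 | 1
  24 | 11001011100001000001001 | 1 | 1
  25 | 10010111000010000010011 | 1 | 0
  26 | 00101110000100000100110 | 0 | 0
  27 | 01011100001000001001100 | 0 | 0
  28 | 10111000010000010011000 | 1 | 0
  29 | 01110000100000100110000 | 0 | 1
  30 | 11100001000001001100001 | 1 | 1
  31 | 11000010000010011000011 | 1 | 1
  32 | 10000100000100110000111 | 1 | 1
  33 | 00001000001001100001111 | 0 | 0
  34 | 00010000010011000011110 | 0 | 1
  35 | 00100000100110000111101 | 0 | 1
  36 | 01000001001100001111011 | 0 | 1
  37 | 10000010011000011110111 | 1 | 0
  38 | 00000100110000111101110 | 0 | 0
  39 | 00001001100001111011100 | 0 | 1
  40 | 00010011000011110111001 | 0 | 1
  41 | 00100110000111101110011 | 0 | 1
  42 | 01001100001111011100111 | 0 | 0
  43 | 10011000011110111001110 | 1 | 1
  44 | 00110000111101110011101 | 0 | 1
  45 | 01100001111011100111011 | 0 | 1
  46 | 11000011110111001110111 | 1 | 0
  47 | 10000111101110011101110 | 1 | 1
  48 | 00001111011100111011101 | 0 | 1
  49 | 00011110111001110111011 | 0 | 1
  50 | 00111101110011101110111 | 0 | 1
  51 | 01111011100111011101111 | 0 | 0
  52 | 11110111001110111011110 | 1 | 0
  53 | 11101110011101110111100 | 1 | 0
  54 | 11011100111011101111000 | 1 | 0
  55 | 10111001110111011110000 | 1 | 0
  56 | 01110011101110111100000 | 0 | 0
  57 | 11100111011101111000000 | 1 | 1
  58 | 11001110111011110000001 | 1 | 1

10000010111011000001100111001011100001000001001100001111011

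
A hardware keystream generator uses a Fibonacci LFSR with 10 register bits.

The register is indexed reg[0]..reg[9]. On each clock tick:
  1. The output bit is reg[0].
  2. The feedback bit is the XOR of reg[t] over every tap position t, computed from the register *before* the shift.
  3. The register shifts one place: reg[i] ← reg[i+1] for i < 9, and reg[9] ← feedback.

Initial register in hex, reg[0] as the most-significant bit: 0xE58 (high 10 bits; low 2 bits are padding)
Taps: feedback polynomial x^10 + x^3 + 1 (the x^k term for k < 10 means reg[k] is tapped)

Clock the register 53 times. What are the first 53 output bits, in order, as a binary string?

11100101101100100000100010010011000000101100010100111

k : reg_k → out_k, fb_k
0: 1110010110 → 1, fb=1
1: 1100101101 → 1, fb=1
2: 1001011011 → 1, fb=0
3: 0010110110 → 0, fb=0
4: 0101101100 → 0, fb=1
5: 1011011001 → 1, fb=0
6: 0110110010 → 0, fb=0
7: 1101100100 → 1, fb=0
8: 1011001000 → 1, fb=0
9: 0110010000 → 0, fb=0
10: 1100100000 → 1, fb=1
11: 1001000001 → 1, fb=0
12: 0010000010 → 0, fb=0
13: 0100000100 → 0, fb=0
14: 1000001000 → 1, fb=1
15: 0000010001 → 0, fb=0
16: 0000100010 → 0, fb=0
17: 0001000100 → 0, fb=1
18: 0010001001 → 0, fb=0
19: 0100010010 → 0, fb=0
20: 1000100100 → 1, fb=1
21: 0001001001 → 0, fb=1
22: 0010010011 → 0, fb=0
23: 0100100110 → 0, fb=0
24: 1001001100 → 1, fb=0
25: 0010011000 → 0, fb=0
26: 0100110000 → 0, fb=0
27: 1001100000 → 1, fb=0
28: 0011000000 → 0, fb=1
29: 0110000001 → 0, fb=0
30: 1100000010 → 1, fb=1
31: 1000000101 → 1, fb=1
32: 0000001011 → 0, fb=0
33: 0000010110 → 0, fb=0
34: 0000101100 → 0, fb=0
35: 0001011000 → 0, fb=1
36: 0010110001 → 0, fb=0
37: 0101100010 → 0, fb=1
38: 1011000101 → 1, fb=0
39: 0110001010 → 0, fb=0
40: 1100010100 → 1, fb=1
41: 1000101001 → 1, fb=1
42: 0001010011 → 0, fb=1
43: 0010100111 → 0, fb=0
44: 0101001110 → 0, fb=1
45: 1010011101 → 1, fb=1
46: 0100111011 → 0, fb=0
47: 1001110110 → 1, fb=0
48: 0011101100 → 0, fb=1
49: 0111011001 → 0, fb=1
50: 1110110011 → 1, fb=1
51: 1101100111 → 1, fb=0
52: 1011001110 → 1, fb=0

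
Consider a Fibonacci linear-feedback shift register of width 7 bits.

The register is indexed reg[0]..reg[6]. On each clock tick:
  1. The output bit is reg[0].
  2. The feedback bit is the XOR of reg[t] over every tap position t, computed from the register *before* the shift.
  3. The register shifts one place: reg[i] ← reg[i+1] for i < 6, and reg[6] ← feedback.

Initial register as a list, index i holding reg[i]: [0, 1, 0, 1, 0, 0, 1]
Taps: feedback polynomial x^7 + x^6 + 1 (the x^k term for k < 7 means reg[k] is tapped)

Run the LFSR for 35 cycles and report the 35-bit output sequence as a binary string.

01010011001110111010010110001101111

step | reg (before) | out | fb
   0 | 0101001 | 0 | 1
   1 | 1010011 | 1 | 0
   2 | 0100110 | 0 | 0
   3 | 1001100 | 1 | 1
   4 | 0011001 | 0 | 1
   5 | 0110011 | 0 | 1
   6 | 1100111 | 1 | 0
   7 | 1001110 | 1 | 1
   8 | 0011101 | 0 | 1
   9 | 0111011 | 0 | 1
  10 | 1110111 | 1 | 0
  11 | 1101110 | 1 | 1
  12 | 1011101 | 1 | 0
  13 | 0111010 | 0 | 0
  14 | 1110100 | 1 | 1
  15 | 1101001 | 1 | 0
  16 | 1010010 | 1 | 1
  17 | 0100101 | 0 | 1
  18 | 1001011 | 1 | 0
  19 | 0010110 | 0 | 0
  20 | 0101100 | 0 | 0
  21 | 1011000 | 1 | 1
  22 | 0110001 | 0 | 1
  23 | 1100011 | 1 | 0
  24 | 1000110 | 1 | 1
  25 | 0001101 | 0 | 1
  26 | 0011011 | 0 | 1
  27 | 0110111 | 0 | 1
  28 | 1101111 | 1 | 0
  29 | 1011110 | 1 | 1
  30 | 0111101 | 0 | 1
  31 | 1111011 | 1 | 0
  32 | 1110110 | 1 | 1
  33 | 1101101 | 1 | 0
  34 | 1011010 | 1 | 1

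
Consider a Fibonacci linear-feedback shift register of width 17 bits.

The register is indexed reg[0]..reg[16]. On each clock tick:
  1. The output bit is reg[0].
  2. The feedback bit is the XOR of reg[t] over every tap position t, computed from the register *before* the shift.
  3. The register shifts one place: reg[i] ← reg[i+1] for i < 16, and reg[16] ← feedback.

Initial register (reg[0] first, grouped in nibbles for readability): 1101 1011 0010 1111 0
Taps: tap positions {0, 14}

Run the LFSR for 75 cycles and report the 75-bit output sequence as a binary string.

step | reg (before) | out | fb
   0 | 11011011001011110 | 1 | 0
   1 | 10110110010111100 | 1 | 0
   2 | 01101100101111000 | 0 | 0
   3 | 11011001011110000 | 1 | 1
   4 | 10110010111100001 | 1 | 1
   5 | 01100101111000011 | 0 | 0
   6 | 11001011110000110 | 1 | 0
   7 | 10010111100001100 | 1 | 0
   8 | 00101111000011000 | 0 | 0
   9 | 01011110000110000 | 0 | 0
  10 | 10111100001100000 | 1 | 1
  11 | 01111000011000001 | 0 | 0
  12 | 11110000110000010 | 1 | 1
  13 | 11100001100000101 | 1 | 0
  14 | 11000011000001010 | 1 | 1
  15 | 10000110000010101 | 1 | 0
  16 | 00001100000101010 | 0 | 0
  17 | 00011000001010100 | 0 | 1
  18 | 00110000010101001 | 0 | 0
  19 | 01100000101010010 | 0 | 0
  20 | 11000001010100100 | 1 | 0
  21 | 10000010101001000 | 1 | 1
  22 | 00000101010010001 | 0 | 0
  23 | 00001010100100010 | 0 | 0
  24 | 00010101001000100 | 0 | 1
  25 | 00101010010001001 | 0 | 0
  26 | 01010100100010010 | 0 | 0
  27 | 10101001000100100 | 1 | 0
  28 | 01010010001001000 | 0 | 0
  29 | 10100100010010000 | 1 | 1
  30 | 01001000100100001 | 0 | 0
  31 | 10010001001000010 | 1 | 1
  32 | 00100010010000101 | 0 | 1
  33 | 01000100100001011 | 0 | 0
  34 | 10001001000010110 | 1 | 0
  35 | 00010010000101100 | 0 | 1
  36 | 00100100001011001 | 0 | 0
  37 | 01001000010110010 | 0 | 0
  38 | 10010000101100100 | 1 | 0
  39 | 00100001011001000 | 0 | 0
  40 | 01000010110010000 | 0 | 0
  41 | 10000101100100000 | 1 | 1
  42 | 00001011001000001 | 0 | 0
  43 | 00010110010000010 | 0 | 0
  44 | 00101100100000100 | 0 | 1
  45 | 01011001000001001 | 0 | 0
  46 | 10110010000010010 | 1 | 1
  47 | 01100100000100101 | 0 | 1
  48 | 11001000001001011 | 1 | 1
  49 | 10010000010010111 | 1 | 0
  50 | 00100000100101110 | 0 | 1
  51 | 01000001001011101 | 0 | 1
  52 | 10000010010111011 | 1 | 1
  53 | 00000100101110111 | 0 | 1
  54 | 00001001011101111 | 0 | 1
  55 | 00010010111011111 | 0 | 1
  56 | 00100101110111111 | 0 | 1
  57 | 01001011101111111 | 0 | 1
  58 | 10010111011111111 | 1 | 0
  59 | 00101110111111110 | 0 | 1
  60 | 01011101111111101 | 0 | 1
  61 | 10111011111111011 | 1 | 1
  62 | 01110111111110111 | 0 | 1
  63 | 11101111111101111 | 1 | 0
  64 | 11011111111011110 | 1 | 0
  65 | 10111111110111100 | 1 | 0
  66 | 01111111101111000 | 0 | 0
  67 | 11111111011110000 | 1 | 1
  68 | 11111110111100001 | 1 | 1
  69 | 11111101111000011 | 1 | 1
  70 | 11111011110000111 | 1 | 0
  71 | 11110111100001110 | 1 | 0
  72 | 11101111000011100 | 1 | 0
  73 | 11011110000111000 | 1 | 1
  74 | 10111100001110001 | 1 | 1

110110110010111100001100000101010010001001000010110010000010010111011111111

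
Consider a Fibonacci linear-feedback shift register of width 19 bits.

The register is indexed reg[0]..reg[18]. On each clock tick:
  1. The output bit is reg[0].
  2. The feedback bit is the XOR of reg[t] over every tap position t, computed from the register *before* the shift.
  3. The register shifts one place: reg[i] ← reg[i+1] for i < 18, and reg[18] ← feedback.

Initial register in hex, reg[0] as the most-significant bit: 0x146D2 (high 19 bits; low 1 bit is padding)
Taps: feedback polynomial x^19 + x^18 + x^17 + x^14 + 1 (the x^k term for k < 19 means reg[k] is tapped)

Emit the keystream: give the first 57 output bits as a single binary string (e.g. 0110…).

000101000110110100111001110110011110000000100011010111100

tick  register→output (feedback)
  0  0001010001101101001→0 (1)
  1  0010100011011010011→0 (1)
  2  0101000110110100111→0 (0)
  3  1010001101101001110→1 (0)
  4  0100011011010011100→0 (1)
  5  1000110110100111001→1 (1)
  6  0001101101001110011→0 (1)
  7  0011011010011100111→0 (0)
  8  0110110100111001110→0 (1)
  9  1101101001110011101→1 (1)
 10  1011010011100111011→1 (0)
 11  0110100111001110110→0 (0)
 12  1101001110011101100→1 (1)
 13  1010011100111011001→1 (1)
 14  0100111001110110011→0 (1)
 15  1001110011101100111→1 (1)
 16  0011100111011001111→0 (0)
 17  0111001110110011110→0 (0)
 18  1110011101100111100→1 (0)
 19  1100111011001111000→1 (0)
 20  1001110110011110000→1 (0)
 21  0011101100111100000→0 (0)
 22  0111011001111000000→0 (0)
 23  1110110011110000000→1 (1)
 24  1101100111100000001→1 (0)
 25  1011001111000000010→1 (0)
 26  0110011110000000100→0 (0)
 27  1100111100000001000→1 (1)
 28  1001111000000010001→1 (1)
 29  0011110000000100011→0 (0)
 30  0111100000001000110→0 (1)
 31  1111000000010001101→1 (0)
 32  1110000000100011010→1 (1)
 33  1100000001000110101→1 (1)
 34  1000000010001101011→1 (1)
 35  0000000100011010111→0 (1)
 36  0000001000110101111→0 (0)
 37  0000010001101011110→0 (0)
 38  0000100011010111100→0 (1)
 39  0001000110101111001→0 (0)
 40  0010001101011110010→0 (0)
 41  0100011010111100100→0 (0)
 42  1000110101111001000→1 (1)
 43  0001101011110010001→0 (0)
 44  0011010111100100010→0 (1)
 45  0110101111001000101→0 (1)
 46  1101011110010001011→1 (1)
 47  1010111100100010111→1 (0)
 48  0101111001000101110→0 (1)
 49  1011110010001011101→1 (1)
 50  0111100100010111011→0 (1)
 51  1111001000101110111→1 (0)
 52  1110010001011101110→1 (0)
 53  1100100010111011100→1 (0)
 54  1001000101110111000→1 (0)
 55  0010001011101110000→0 (1)
 56  0100010111011100001→0 (1)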